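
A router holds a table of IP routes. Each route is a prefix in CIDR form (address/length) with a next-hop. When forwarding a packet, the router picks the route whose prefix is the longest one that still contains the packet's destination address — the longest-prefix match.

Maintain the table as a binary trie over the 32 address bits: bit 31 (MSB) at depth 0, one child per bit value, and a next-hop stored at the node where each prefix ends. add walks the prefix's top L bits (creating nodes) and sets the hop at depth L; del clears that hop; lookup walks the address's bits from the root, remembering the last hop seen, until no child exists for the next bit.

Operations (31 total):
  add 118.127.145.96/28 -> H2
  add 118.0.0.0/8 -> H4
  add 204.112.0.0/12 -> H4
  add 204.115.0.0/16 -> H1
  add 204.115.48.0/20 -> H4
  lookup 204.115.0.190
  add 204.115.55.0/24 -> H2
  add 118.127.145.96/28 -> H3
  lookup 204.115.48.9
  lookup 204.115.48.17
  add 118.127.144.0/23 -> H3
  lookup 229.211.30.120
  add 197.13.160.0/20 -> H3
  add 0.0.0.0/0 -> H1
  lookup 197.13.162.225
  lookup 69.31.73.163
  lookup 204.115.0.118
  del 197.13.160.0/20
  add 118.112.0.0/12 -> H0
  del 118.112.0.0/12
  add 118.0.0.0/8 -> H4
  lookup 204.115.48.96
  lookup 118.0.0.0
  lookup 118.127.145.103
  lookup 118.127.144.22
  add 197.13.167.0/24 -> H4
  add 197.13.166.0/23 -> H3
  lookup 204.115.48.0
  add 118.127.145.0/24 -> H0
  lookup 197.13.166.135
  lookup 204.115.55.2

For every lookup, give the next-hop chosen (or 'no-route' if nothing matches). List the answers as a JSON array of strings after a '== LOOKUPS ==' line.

Apply in order:
  add 118.127.145.96/28 -> H2 at depth 28
  add 118.0.0.0/8 -> H4 at depth 8
  add 204.112.0.0/12 -> H4 at depth 12
  add 204.115.0.0/16 -> H1 at depth 16
  add 204.115.48.0/20 -> H4 at depth 20
  ? 204.115.0.190  path d0:-→d1:-→d2:-→d3:-→d4:-→d5:-→d6:-→d7:-→d8:-→d9:-→d10:-→d11:-→d12:H4→d13:-→d14:-→d15:-→d16:H1→d17:-→d18:-  best=H1
  add 204.115.55.0/24 -> H2 at depth 24
  add 118.127.145.96/28 -> H3 at depth 28
  ? 204.115.48.9  path d0:-→d1:-→d2:-→d3:-→d4:-→d5:-→d6:-→d7:-→d8:-→d9:-→d10:-→d11:-→d12:H4→d13:-→d14:-→d15:-→d16:H1→d17:-→d18:-→d19:-→d20:H4→d21:-  best=H4
  ? 204.115.48.17  path d0:-→d1:-→d2:-→d3:-→d4:-→d5:-→d6:-→d7:-→d8:-→d9:-→d10:-→d11:-→d12:H4→d13:-→d14:-→d15:-→d16:H1→d17:-→d18:-→d19:-→d20:H4→d21:-  best=H4
  add 118.127.144.0/23 -> H3 at depth 23
  ? 229.211.30.120  path d0:-→d1:-→d2:-  best=no-route
  add 197.13.160.0/20 -> H3 at depth 20
  add 0.0.0.0/0 -> H1 at depth 0
  ? 197.13.162.225  path d0:H1→d1:-→d2:-→d3:-→d4:-→d5:-→d6:-→d7:-→d8:-→d9:-→d10:-→d11:-→d12:-→d13:-→d14:-→d15:-→d16:-→d17:-→d18:-→d19:-→d20:H3  best=H3
  ? 69.31.73.163  path d0:H1→d1:-→d2:-  best=H1
  ? 204.115.0.118  path d0:H1→d1:-→d2:-→d3:-→d4:-→d5:-→d6:-→d7:-→d8:-→d9:-→d10:-→d11:-→d12:H4→d13:-→d14:-→d15:-→d16:H1→d17:-→d18:-  best=H1
  del 197.13.160.0/20 (clear depth 20)
  add 118.112.0.0/12 -> H0 at depth 12
  del 118.112.0.0/12 (clear depth 12)
  add 118.0.0.0/8 -> H4 at depth 8
  ? 204.115.48.96  path d0:H1→d1:-→d2:-→d3:-→d4:-→d5:-→d6:-→d7:-→d8:-→d9:-→d10:-→d11:-→d12:H4→d13:-→d14:-→d15:-→d16:H1→d17:-→d18:-→d19:-→d20:H4→d21:-  best=H4
  ? 118.0.0.0  path d0:H1→d1:-→d2:-→d3:-→d4:-→d5:-→d6:-→d7:-→d8:H4→d9:-  best=H4
  ? 118.127.145.103  path d0:H1→d1:-→d2:-→d3:-→d4:-→d5:-→d6:-→d7:-→d8:H4→d9:-→d10:-→d11:-→d12:-→d13:-→d14:-→d15:-→d16:-→d17:-→d18:-→d19:-→d20:-→d21:-→d22:-→d23:H3→d24:-→d25:-→d26:-→d27:-→d28:H3  best=H3
  ? 118.127.144.22  path d0:H1→d1:-→d2:-→d3:-→d4:-→d5:-→d6:-→d7:-→d8:H4→d9:-→d10:-→d11:-→d12:-→d13:-→d14:-→d15:-→d16:-→d17:-→d18:-→d19:-→d20:-→d21:-→d22:-→d23:H3  best=H3
  add 197.13.167.0/24 -> H4 at depth 24
  add 197.13.166.0/23 -> H3 at depth 23
  ? 204.115.48.0  path d0:H1→d1:-→d2:-→d3:-→d4:-→d5:-→d6:-→d7:-→d8:-→d9:-→d10:-→d11:-→d12:H4→d13:-→d14:-→d15:-→d16:H1→d17:-→d18:-→d19:-→d20:H4→d21:-  best=H4
  add 118.127.145.0/24 -> H0 at depth 24
  ? 197.13.166.135  path d0:H1→d1:-→d2:-→d3:-→d4:-→d5:-→d6:-→d7:-→d8:-→d9:-→d10:-→d11:-→d12:-→d13:-→d14:-→d15:-→d16:-→d17:-→d18:-→d19:-→d20:-→d21:-→d22:-→d23:H3  best=H3
  ? 204.115.55.2  path d0:H1→d1:-→d2:-→d3:-→d4:-→d5:-→d6:-→d7:-→d8:-→d9:-→d10:-→d11:-→d12:H4→d13:-→d14:-→d15:-→d16:H1→d17:-→d18:-→d19:-→d20:H4→d21:-→d22:-→d23:-→d24:H2  best=H2

== LOOKUPS ==
["H1","H4","H4","no-route","H3","H1","H1","H4","H4","H3","H3","H4","H3","H2"]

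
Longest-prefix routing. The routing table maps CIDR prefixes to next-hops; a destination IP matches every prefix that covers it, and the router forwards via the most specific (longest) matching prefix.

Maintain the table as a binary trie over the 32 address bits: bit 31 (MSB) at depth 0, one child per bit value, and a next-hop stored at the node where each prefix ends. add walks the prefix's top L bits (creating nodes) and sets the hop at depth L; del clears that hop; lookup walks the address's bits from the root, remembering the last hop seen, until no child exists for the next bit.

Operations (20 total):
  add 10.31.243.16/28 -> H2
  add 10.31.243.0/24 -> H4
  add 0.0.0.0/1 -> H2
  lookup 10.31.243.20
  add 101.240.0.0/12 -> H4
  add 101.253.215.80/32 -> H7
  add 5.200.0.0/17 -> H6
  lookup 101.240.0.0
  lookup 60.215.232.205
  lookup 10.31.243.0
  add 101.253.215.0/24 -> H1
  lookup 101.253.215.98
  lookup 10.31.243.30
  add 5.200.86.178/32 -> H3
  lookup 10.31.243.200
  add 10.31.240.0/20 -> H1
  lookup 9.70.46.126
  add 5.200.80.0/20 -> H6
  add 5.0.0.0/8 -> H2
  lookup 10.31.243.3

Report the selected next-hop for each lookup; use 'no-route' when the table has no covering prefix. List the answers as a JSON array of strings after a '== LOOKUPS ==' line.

Apply in order:
  add 10.31.243.16/28 -> H2 at depth 28
  add 10.31.243.0/24 -> H4 at depth 24
  add 0.0.0.0/1 -> H2 at depth 1
  lookup 10.31.243.20: bits 0000101000011111111100110001 walk d0:-→d1:H2→d2:-→d3:-→d4:-→d5:-→d6:-→d7:-→d8:-→d9:-→d10:-→d11:-→d12:-→d13:-→d14:-→d15:-→d16:-→d17:-→d18:-→d19:-→d20:-→d21:-→d22:-→d23:-→d24:H4→d25:-→d26:-→d27:-→d28:H2 -> H2
  add 101.240.0.0/12 -> H4 at depth 12
  add 101.253.215.80/32 -> H7 at depth 32
  add 5.200.0.0/17 -> H6 at depth 17
  lookup 101.240.0.0: bits 011001011111 walk d0:-→d1:H2→d2:-→d3:-→d4:-→d5:-→d6:-→d7:-→d8:-→d9:-→d10:-→d11:-→d12:H4 -> H4
  lookup 60.215.232.205: bits 00 walk d0:-→d1:H2→d2:- -> H2
  lookup 10.31.243.0: bits 000010100001111111110011000 walk d0:-→d1:H2→d2:-→d3:-→d4:-→d5:-→d6:-→d7:-→d8:-→d9:-→d10:-→d11:-→d12:-→d13:-→d14:-→d15:-→d16:-→d17:-→d18:-→d19:-→d20:-→d21:-→d22:-→d23:-→d24:H4→d25:-→d26:-→d27:- -> H4
  add 101.253.215.0/24 -> H1 at depth 24
  lookup 101.253.215.98: bits 01100101111111011101011101 walk d0:-→d1:H2→d2:-→d3:-→d4:-→d5:-→d6:-→d7:-→d8:-→d9:-→d10:-→d11:-→d12:H4→d13:-→d14:-→d15:-→d16:-→d17:-→d18:-→d19:-→d20:-→d21:-→d22:-→d23:-→d24:H1→d25:-→d26:- -> H1
  lookup 10.31.243.30: bits 0000101000011111111100110001 walk d0:-→d1:H2→d2:-→d3:-→d4:-→d5:-→d6:-→d7:-→d8:-→d9:-→d10:-→d11:-→d12:-→d13:-→d14:-→d15:-→d16:-→d17:-→d18:-→d19:-→d20:-→d21:-→d22:-→d23:-→d24:H4→d25:-→d26:-→d27:-→d28:H2 -> H2
  add 5.200.86.178/32 -> H3 at depth 32
  lookup 10.31.243.200: bits 000010100001111111110011 walk d0:-→d1:H2→d2:-→d3:-→d4:-→d5:-→d6:-→d7:-→d8:-→d9:-→d10:-→d11:-→d12:-→d13:-→d14:-→d15:-→d16:-→d17:-→d18:-→d19:-→d20:-→d21:-→d22:-→d23:-→d24:H4 -> H4
  add 10.31.240.0/20 -> H1 at depth 20
  lookup 9.70.46.126: bits 000010 walk d0:-→d1:H2→d2:-→d3:-→d4:-→d5:-→d6:- -> H2
  add 5.200.80.0/20 -> H6 at depth 20
  add 5.0.0.0/8 -> H2 at depth 8
  lookup 10.31.243.3: bits 000010100001111111110011000 walk d0:-→d1:H2→d2:-→d3:-→d4:-→d5:-→d6:-→d7:-→d8:-→d9:-→d10:-→d11:-→d12:-→d13:-→d14:-→d15:-→d16:-→d17:-→d18:-→d19:-→d20:H1→d21:-→d22:-→d23:-→d24:H4→d25:-→d26:-→d27:- -> H4

== LOOKUPS ==
["H2","H4","H2","H4","H1","H2","H4","H2","H4"]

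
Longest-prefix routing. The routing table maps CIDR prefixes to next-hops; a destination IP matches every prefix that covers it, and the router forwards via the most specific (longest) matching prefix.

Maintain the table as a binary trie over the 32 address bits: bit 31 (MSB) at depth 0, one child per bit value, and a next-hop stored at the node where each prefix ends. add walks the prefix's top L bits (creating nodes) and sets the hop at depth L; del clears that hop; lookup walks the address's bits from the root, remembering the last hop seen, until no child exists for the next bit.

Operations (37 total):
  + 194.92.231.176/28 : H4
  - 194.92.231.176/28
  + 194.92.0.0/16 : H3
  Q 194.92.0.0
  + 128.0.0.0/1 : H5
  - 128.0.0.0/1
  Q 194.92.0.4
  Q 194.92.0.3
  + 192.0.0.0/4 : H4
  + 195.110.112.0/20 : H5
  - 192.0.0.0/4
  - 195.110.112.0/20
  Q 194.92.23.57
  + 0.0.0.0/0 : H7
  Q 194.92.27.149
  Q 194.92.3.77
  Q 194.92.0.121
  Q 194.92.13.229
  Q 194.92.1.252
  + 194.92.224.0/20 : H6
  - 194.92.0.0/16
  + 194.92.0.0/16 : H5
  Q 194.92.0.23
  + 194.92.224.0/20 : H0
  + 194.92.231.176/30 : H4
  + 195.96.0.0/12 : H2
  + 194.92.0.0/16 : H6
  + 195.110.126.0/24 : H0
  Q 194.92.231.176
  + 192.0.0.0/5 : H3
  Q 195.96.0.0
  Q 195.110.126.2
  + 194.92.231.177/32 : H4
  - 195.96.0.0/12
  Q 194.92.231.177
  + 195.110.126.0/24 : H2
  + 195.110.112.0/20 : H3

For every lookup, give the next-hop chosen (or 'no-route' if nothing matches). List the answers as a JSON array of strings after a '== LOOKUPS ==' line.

Apply in order:
  add 194.92.231.176/28 -> H4 at depth 28
  del 194.92.231.176/28 (clear depth 28)
  add 194.92.0.0/16 -> H3 at depth 16
  ? 194.92.0.0  path d0:-→d1:-→d2:-→d3:-→d4:-→d5:-→d6:-→d7:-→d8:-→d9:-→d10:-→d11:-→d12:-→d13:-→d14:-→d15:-→d16:H3  best=H3
  add 128.0.0.0/1 -> H5 at depth 1
  del 128.0.0.0/1 (clear depth 1)
  ? 194.92.0.4  path d0:-→d1:-→d2:-→d3:-→d4:-→d5:-→d6:-→d7:-→d8:-→d9:-→d10:-→d11:-→d12:-→d13:-→d14:-→d15:-→d16:H3  best=H3
  ? 194.92.0.3  path d0:-→d1:-→d2:-→d3:-→d4:-→d5:-→d6:-→d7:-→d8:-→d9:-→d10:-→d11:-→d12:-→d13:-→d14:-→d15:-→d16:H3  best=H3
  add 192.0.0.0/4 -> H4 at depth 4
  add 195.110.112.0/20 -> H5 at depth 20
  del 192.0.0.0/4 (clear depth 4)
  del 195.110.112.0/20 (clear depth 20)
  ? 194.92.23.57  path d0:-→d1:-→d2:-→d3:-→d4:-→d5:-→d6:-→d7:-→d8:-→d9:-→d10:-→d11:-→d12:-→d13:-→d14:-→d15:-→d16:H3  best=H3
  add 0.0.0.0/0 -> H7 at depth 0
  ? 194.92.27.149  path d0:H7→d1:-→d2:-→d3:-→d4:-→d5:-→d6:-→d7:-→d8:-→d9:-→d10:-→d11:-→d12:-→d13:-→d14:-→d15:-→d16:H3  best=H3
  ? 194.92.3.77  path d0:H7→d1:-→d2:-→d3:-→d4:-→d5:-→d6:-→d7:-→d8:-→d9:-→d10:-→d11:-→d12:-→d13:-→d14:-→d15:-→d16:H3  best=H3
  ? 194.92.0.121  path d0:H7→d1:-→d2:-→d3:-→d4:-→d5:-→d6:-→d7:-→d8:-→d9:-→d10:-→d11:-→d12:-→d13:-→d14:-→d15:-→d16:H3  best=H3
  ? 194.92.13.229  path d0:H7→d1:-→d2:-→d3:-→d4:-→d5:-→d6:-→d7:-→d8:-→d9:-→d10:-→d11:-→d12:-→d13:-→d14:-→d15:-→d16:H3  best=H3
  ? 194.92.1.252  path d0:H7→d1:-→d2:-→d3:-→d4:-→d5:-→d6:-→d7:-→d8:-→d9:-→d10:-→d11:-→d12:-→d13:-→d14:-→d15:-→d16:H3  best=H3
  add 194.92.224.0/20 -> H6 at depth 20
  del 194.92.0.0/16 (clear depth 16)
  add 194.92.0.0/16 -> H5 at depth 16
  ? 194.92.0.23  path d0:H7→d1:-→d2:-→d3:-→d4:-→d5:-→d6:-→d7:-→d8:-→d9:-→d10:-→d11:-→d12:-→d13:-→d14:-→d15:-→d16:H5  best=H5
  add 194.92.224.0/20 -> H0 at depth 20
  add 194.92.231.176/30 -> H4 at depth 30
  add 195.96.0.0/12 -> H2 at depth 12
  add 194.92.0.0/16 -> H6 at depth 16
  add 195.110.126.0/24 -> H0 at depth 24
  ? 194.92.231.176  path d0:H7→d1:-→d2:-→d3:-→d4:-→d5:-→d6:-→d7:-→d8:-→d9:-→d10:-→d11:-→d12:-→d13:-→d14:-→d15:-→d16:H6→d17:-→d18:-→d19:-→d20:H0→d21:-→d22:-→d23:-→d24:-→d25:-→d26:-→d27:-→d28:-→d29:-→d30:H4  best=H4
  add 192.0.0.0/5 -> H3 at depth 5
  ? 195.96.0.0  path d0:H7→d1:-→d2:-→d3:-→d4:-→d5:H3→d6:-→d7:-→d8:-→d9:-→d10:-→d11:-→d12:H2  best=H2
  ? 195.110.126.2  path d0:H7→d1:-→d2:-→d3:-→d4:-→d5:H3→d6:-→d7:-→d8:-→d9:-→d10:-→d11:-→d12:H2→d13:-→d14:-→d15:-→d16:-→d17:-→d18:-→d19:-→d20:-→d21:-→d22:-→d23:-→d24:H0  best=H0
  add 194.92.231.177/32 -> H4 at depth 32
  del 195.96.0.0/12 (clear depth 12)
  ? 194.92.231.177  path d0:H7→d1:-→d2:-→d3:-→d4:-→d5:H3→d6:-→d7:-→d8:-→d9:-→d10:-→d11:-→d12:-→d13:-→d14:-→d15:-→d16:H6→d17:-→d18:-→d19:-→d20:H0→d21:-→d22:-→d23:-→d24:-→d25:-→d26:-→d27:-→d28:-→d29:-→d30:H4→d31:-→d32:H4  best=H4
  add 195.110.126.0/24 -> H2 at depth 24
  add 195.110.112.0/20 -> H3 at depth 20

== LOOKUPS ==
["H3","H3","H3","H3","H3","H3","H3","H3","H3","H5","H4","H2","H0","H4"]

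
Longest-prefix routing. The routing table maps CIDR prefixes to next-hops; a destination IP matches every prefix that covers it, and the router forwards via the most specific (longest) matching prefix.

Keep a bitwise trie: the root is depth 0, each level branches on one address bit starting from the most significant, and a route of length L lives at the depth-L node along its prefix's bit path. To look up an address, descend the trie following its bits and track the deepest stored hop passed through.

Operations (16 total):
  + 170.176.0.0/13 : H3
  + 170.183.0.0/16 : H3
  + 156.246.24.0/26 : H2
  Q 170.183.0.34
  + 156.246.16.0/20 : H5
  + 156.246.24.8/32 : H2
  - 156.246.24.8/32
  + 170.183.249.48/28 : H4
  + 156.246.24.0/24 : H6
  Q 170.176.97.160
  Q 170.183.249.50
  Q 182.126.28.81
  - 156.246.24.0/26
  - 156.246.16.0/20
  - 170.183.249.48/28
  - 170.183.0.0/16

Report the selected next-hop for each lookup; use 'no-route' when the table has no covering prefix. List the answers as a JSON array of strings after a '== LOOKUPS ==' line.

Process each operation:
  add 170.176.0.0/13 -> H3 at depth 13
  add 170.183.0.0/16 -> H3 at depth 16
  add 156.246.24.0/26 -> H2 at depth 26
  lookup 170.183.0.34: bits 1010101010110111 walk d0:-→d1:-→d2:-→d3:-→d4:-→d5:-→d6:-→d7:-→d8:-→d9:-→d10:-→d11:-→d12:-→d13:H3→d14:-→d15:-→d16:H3 -> H3
  add 156.246.16.0/20 -> H5 at depth 20
  add 156.246.24.8/32 -> H2 at depth 32
  del 156.246.24.8/32 (clear depth 32)
  add 170.183.249.48/28 -> H4 at depth 28
  add 156.246.24.0/24 -> H6 at depth 24
  lookup 170.176.97.160: bits 1010101010110 walk d0:-→d1:-→d2:-→d3:-→d4:-→d5:-→d6:-→d7:-→d8:-→d9:-→d10:-→d11:-→d12:-→d13:H3 -> H3
  lookup 170.183.249.50: bits 1010101010110111111110010011 walk d0:-→d1:-→d2:-→d3:-→d4:-→d5:-→d6:-→d7:-→d8:-→d9:-→d10:-→d11:-→d12:-→d13:H3→d14:-→d15:-→d16:H3→d17:-→d18:-→d19:-→d20:-→d21:-→d22:-→d23:-→d24:-→d25:-→d26:-→d27:-→d28:H4 -> H4
  lookup 182.126.28.81: bits 101 walk d0:-→d1:-→d2:-→d3:- -> no-route
  del 156.246.24.0/26 (clear depth 26)
  del 156.246.16.0/20 (clear depth 20)
  del 170.183.249.48/28 (clear depth 28)
  del 170.183.0.0/16 (clear depth 16)

== LOOKUPS ==
["H3","H3","H4","no-route"]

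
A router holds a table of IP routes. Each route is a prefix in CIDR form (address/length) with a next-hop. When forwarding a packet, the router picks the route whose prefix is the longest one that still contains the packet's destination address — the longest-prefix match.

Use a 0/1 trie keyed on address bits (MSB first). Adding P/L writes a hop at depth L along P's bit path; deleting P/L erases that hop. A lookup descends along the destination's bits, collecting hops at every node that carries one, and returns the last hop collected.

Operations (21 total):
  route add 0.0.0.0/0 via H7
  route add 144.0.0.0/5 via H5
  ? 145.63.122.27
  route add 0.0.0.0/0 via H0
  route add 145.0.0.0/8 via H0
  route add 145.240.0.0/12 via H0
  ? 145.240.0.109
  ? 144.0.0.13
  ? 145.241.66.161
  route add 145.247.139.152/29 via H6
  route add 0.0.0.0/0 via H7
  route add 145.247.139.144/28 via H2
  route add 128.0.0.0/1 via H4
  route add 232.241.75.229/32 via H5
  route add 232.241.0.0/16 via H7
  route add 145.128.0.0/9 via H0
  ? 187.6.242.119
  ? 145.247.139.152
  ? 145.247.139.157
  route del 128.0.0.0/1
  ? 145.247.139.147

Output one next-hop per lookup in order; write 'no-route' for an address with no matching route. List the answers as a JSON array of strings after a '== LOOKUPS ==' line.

Process each operation:
  + 0.0.0.0/0 (H7) depth=0
  + 144.0.0.0/5 (H5) depth=5
  lookup 145.63.122.27: bits 10010 walk d0:H7→d1:-→d2:-→d3:-→d4:-→d5:H5 -> H5
  + 0.0.0.0/0 (H0) depth=0
  + 145.0.0.0/8 (H0) depth=8
  + 145.240.0.0/12 (H0) depth=12
  lookup 145.240.0.109: bits 100100011111 walk d0:H0→d1:-→d2:-→d3:-→d4:-→d5:H5→d6:-→d7:-→d8:H0→d9:-→d10:-→d11:-→d12:H0 -> H0
  lookup 144.0.0.13: bits 1001000 walk d0:H0→d1:-→d2:-→d3:-→d4:-→d5:H5→d6:-→d7:- -> H5
  lookup 145.241.66.161: bits 100100011111 walk d0:H0→d1:-→d2:-→d3:-→d4:-→d5:H5→d6:-→d7:-→d8:H0→d9:-→d10:-→d11:-→d12:H0 -> H0
  + 145.247.139.152/29 (H6) depth=29
  + 0.0.0.0/0 (H7) depth=0
  + 145.247.139.144/28 (H2) depth=28
  + 128.0.0.0/1 (H4) depth=1
  + 232.241.75.229/32 (H5) depth=32
  + 232.241.0.0/16 (H7) depth=16
  + 145.128.0.0/9 (H0) depth=9
  lookup 187.6.242.119: bits 10 walk d0:H7→d1:H4→d2:- -> H4
  lookup 145.247.139.152: bits 10010001111101111000101110011 walk d0:H7→d1:H4→d2:-→d3:-→d4:-→d5:H5→d6:-→d7:-→d8:H0→d9:H0→d10:-→d11:-→d12:H0→d13:-→d14:-→d15:-→d16:-→d17:-→d18:-→d19:-→d20:-→d21:-→d22:-→d23:-→d24:-→d25:-→d26:-→d27:-→d28:H2→d29:H6 -> H6
  lookup 145.247.139.157: bits 10010001111101111000101110011 walk d0:H7→d1:H4→d2:-→d3:-→d4:-→d5:H5→d6:-→d7:-→d8:H0→d9:H0→d10:-→d11:-→d12:H0→d13:-→d14:-→d15:-→d16:-→d17:-→d18:-→d19:-→d20:-→d21:-→d22:-→d23:-→d24:-→d25:-→d26:-→d27:-→d28:H2→d29:H6 -> H6
  - 128.0.0.0/1 clear@1
  lookup 145.247.139.147: bits 1001000111110111100010111001 walk d0:H7→d1:-→d2:-→d3:-→d4:-→d5:H5→d6:-→d7:-→d8:H0→d9:H0→d10:-→d11:-→d12:H0→d13:-→d14:-→d15:-→d16:-→d17:-→d18:-→d19:-→d20:-→d21:-→d22:-→d23:-→d24:-→d25:-→d26:-→d27:-→d28:H2 -> H2

== LOOKUPS ==
["H5","H0","H5","H0","H4","H6","H6","H2"]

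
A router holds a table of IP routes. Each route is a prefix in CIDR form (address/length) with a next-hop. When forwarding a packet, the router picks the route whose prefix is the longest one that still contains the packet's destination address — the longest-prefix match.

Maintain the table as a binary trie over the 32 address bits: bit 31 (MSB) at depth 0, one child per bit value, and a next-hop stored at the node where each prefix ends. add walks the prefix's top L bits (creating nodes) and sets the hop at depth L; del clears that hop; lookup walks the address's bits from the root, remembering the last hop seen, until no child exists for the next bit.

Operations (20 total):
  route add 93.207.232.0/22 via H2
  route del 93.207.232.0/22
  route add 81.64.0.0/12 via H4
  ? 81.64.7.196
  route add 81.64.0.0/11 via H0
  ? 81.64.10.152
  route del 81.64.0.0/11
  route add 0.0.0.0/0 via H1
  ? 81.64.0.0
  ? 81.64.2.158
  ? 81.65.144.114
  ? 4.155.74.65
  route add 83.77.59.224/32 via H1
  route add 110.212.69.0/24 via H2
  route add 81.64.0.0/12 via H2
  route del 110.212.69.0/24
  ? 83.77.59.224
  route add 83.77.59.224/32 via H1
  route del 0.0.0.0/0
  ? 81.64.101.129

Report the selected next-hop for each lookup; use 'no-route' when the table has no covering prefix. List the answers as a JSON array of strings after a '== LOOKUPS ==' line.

Process each operation:
  add 93.207.232.0/22 -> H2 at depth 22
  - 93.207.232.0/22 clear@22
  add 81.64.0.0/12 -> H4 at depth 12
  Q 81.64.7.196: descend 010100010100 ; hops seen [H4] ; pick H4
  add 81.64.0.0/11 -> H0 at depth 11
  Q 81.64.10.152: descend 010100010100 ; hops seen [H0,H4] ; pick H4
  - 81.64.0.0/11 clear@11
  add 0.0.0.0/0 -> H1 at depth 0
  Q 81.64.0.0: descend 010100010100 ; hops seen [H1,H4] ; pick H4
  Q 81.64.2.158: descend 010100010100 ; hops seen [H1,H4] ; pick H4
  Q 81.65.144.114: descend 010100010100 ; hops seen [H1,H4] ; pick H4
  Q 4.155.74.65: descend 0 ; hops seen [H1] ; pick H1
  add 83.77.59.224/32 -> H1 at depth 32
  add 110.212.69.0/24 -> H2 at depth 24
  add 81.64.0.0/12 -> H2 at depth 12
  - 110.212.69.0/24 clear@24
  Q 83.77.59.224: descend 01010011010011010011101111100000 ; hops seen [H1,H1] ; pick H1
  add 83.77.59.224/32 -> H1 at depth 32
  - 0.0.0.0/0 clear@0
  Q 81.64.101.129: descend 010100010100 ; hops seen [H2] ; pick H2

== LOOKUPS ==
["H4","H4","H4","H4","H4","H1","H1","H2"]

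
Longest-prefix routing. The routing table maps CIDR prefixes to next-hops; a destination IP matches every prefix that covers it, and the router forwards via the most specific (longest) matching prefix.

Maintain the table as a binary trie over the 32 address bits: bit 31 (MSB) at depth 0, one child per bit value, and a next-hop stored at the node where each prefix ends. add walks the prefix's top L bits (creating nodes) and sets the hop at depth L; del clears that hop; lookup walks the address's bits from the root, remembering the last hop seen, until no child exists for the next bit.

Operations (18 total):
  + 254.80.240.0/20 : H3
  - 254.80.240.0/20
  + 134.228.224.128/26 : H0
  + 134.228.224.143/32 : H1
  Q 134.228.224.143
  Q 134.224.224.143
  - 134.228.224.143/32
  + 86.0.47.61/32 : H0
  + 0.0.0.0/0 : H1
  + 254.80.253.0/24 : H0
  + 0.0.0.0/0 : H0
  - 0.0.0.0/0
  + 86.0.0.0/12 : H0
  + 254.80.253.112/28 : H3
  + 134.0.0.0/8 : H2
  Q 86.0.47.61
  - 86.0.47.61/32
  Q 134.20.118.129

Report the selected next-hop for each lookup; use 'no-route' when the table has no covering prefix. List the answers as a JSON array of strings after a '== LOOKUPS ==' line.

Trace:
  add 254.80.240.0/20 -> H3 at depth 20
  del 254.80.240.0/20 (clear depth 20)
  add 134.228.224.128/26 -> H0 at depth 26
  add 134.228.224.143/32 -> H1 at depth 32
  Q 134.228.224.143: descend 10000110111001001110000010001111 ; hops seen [H0,H1] ; pick H1
  Q 134.224.224.143: descend 1000011011100 ; hops seen [∅] ; pick no-route
  del 134.228.224.143/32 (clear depth 32)
  add 86.0.47.61/32 -> H0 at depth 32
  add 0.0.0.0/0 -> H1 at depth 0
  add 254.80.253.0/24 -> H0 at depth 24
  add 0.0.0.0/0 -> H0 at depth 0
  del 0.0.0.0/0 (clear depth 0)
  add 86.0.0.0/12 -> H0 at depth 12
  add 254.80.253.112/28 -> H3 at depth 28
  add 134.0.0.0/8 -> H2 at depth 8
  Q 86.0.47.61: descend 01010110000000000010111100111101 ; hops seen [H0,H0] ; pick H0
  del 86.0.47.61/32 (clear depth 32)
  Q 134.20.118.129: descend 10000110 ; hops seen [H2] ; pick H2

== LOOKUPS ==
["H1","no-route","H0","H2"]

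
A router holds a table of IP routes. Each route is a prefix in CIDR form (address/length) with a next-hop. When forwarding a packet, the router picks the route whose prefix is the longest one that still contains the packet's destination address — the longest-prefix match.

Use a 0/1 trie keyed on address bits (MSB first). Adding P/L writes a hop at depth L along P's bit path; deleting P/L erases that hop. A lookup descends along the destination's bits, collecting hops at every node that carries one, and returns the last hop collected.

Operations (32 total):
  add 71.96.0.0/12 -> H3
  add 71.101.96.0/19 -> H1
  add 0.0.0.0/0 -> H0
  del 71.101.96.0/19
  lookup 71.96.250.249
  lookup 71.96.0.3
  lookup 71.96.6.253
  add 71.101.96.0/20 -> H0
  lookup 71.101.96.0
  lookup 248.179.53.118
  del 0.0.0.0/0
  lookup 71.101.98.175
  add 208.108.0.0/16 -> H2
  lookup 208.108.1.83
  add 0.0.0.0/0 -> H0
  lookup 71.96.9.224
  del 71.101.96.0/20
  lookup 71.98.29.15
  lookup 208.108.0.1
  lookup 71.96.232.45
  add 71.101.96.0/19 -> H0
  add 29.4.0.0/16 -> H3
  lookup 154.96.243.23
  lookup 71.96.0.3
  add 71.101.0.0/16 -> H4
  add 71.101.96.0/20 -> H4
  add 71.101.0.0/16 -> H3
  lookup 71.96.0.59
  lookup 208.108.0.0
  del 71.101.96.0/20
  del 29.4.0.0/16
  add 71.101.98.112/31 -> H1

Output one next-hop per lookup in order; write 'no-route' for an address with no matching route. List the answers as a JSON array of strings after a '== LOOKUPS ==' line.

Apply in order:
  + 71.96.0.0/12 (H3) depth=12
  + 71.101.96.0/19 (H1) depth=19
  + 0.0.0.0/0 (H0) depth=0
  del 71.101.96.0/19 (clear depth 19)
  lookup 71.96.250.249: bits 0100011101100 walk d0:H0→d1:-→d2:-→d3:-→d4:-→d5:-→d6:-→d7:-→d8:-→d9:-→d10:-→d11:-→d12:H3→d13:- -> H3
  lookup 71.96.0.3: bits 0100011101100 walk d0:H0→d1:-→d2:-→d3:-→d4:-→d5:-→d6:-→d7:-→d8:-→d9:-→d10:-→d11:-→d12:H3→d13:- -> H3
  lookup 71.96.6.253: bits 0100011101100 walk d0:H0→d1:-→d2:-→d3:-→d4:-→d5:-→d6:-→d7:-→d8:-→d9:-→d10:-→d11:-→d12:H3→d13:- -> H3
  + 71.101.96.0/20 (H0) depth=20
  lookup 71.101.96.0: bits 01000111011001010110 walk d0:H0→d1:-→d2:-→d3:-→d4:-→d5:-→d6:-→d7:-→d8:-→d9:-→d10:-→d11:-→d12:H3→d13:-→d14:-→d15:-→d16:-→d17:-→d18:-→d19:-→d20:H0 -> H0
  lookup 248.179.53.118: bits ε walk d0:H0 -> H0
  del 0.0.0.0/0 (clear depth 0)
  lookup 71.101.98.175: bits 01000111011001010110 walk d0:-→d1:-→d2:-→d3:-→d4:-→d5:-→d6:-→d7:-→d8:-→d9:-→d10:-→d11:-→d12:H3→d13:-→d14:-→d15:-→d16:-→d17:-→d18:-→d19:-→d20:H0 -> H0
  + 208.108.0.0/16 (H2) depth=16
  lookup 208.108.1.83: bits 1101000001101100 walk d0:-→d1:-→d2:-→d3:-→d4:-→d5:-→d6:-→d7:-→d8:-→d9:-→d10:-→d11:-→d12:-→d13:-→d14:-→d15:-→d16:H2 -> H2
  + 0.0.0.0/0 (H0) depth=0
  lookup 71.96.9.224: bits 0100011101100 walk d0:H0→d1:-→d2:-→d3:-→d4:-→d5:-→d6:-→d7:-→d8:-→d9:-→d10:-→d11:-→d12:H3→d13:- -> H3
  del 71.101.96.0/20 (clear depth 20)
  lookup 71.98.29.15: bits 0100011101100 walk d0:H0→d1:-→d2:-→d3:-→d4:-→d5:-→d6:-→d7:-→d8:-→d9:-→d10:-→d11:-→d12:H3→d13:- -> H3
  lookup 208.108.0.1: bits 1101000001101100 walk d0:H0→d1:-→d2:-→d3:-→d4:-→d5:-→d6:-→d7:-→d8:-→d9:-→d10:-→d11:-→d12:-→d13:-→d14:-→d15:-→d16:H2 -> H2
  lookup 71.96.232.45: bits 0100011101100 walk d0:H0→d1:-→d2:-→d3:-→d4:-→d5:-→d6:-→d7:-→d8:-→d9:-→d10:-→d11:-→d12:H3→d13:- -> H3
  + 71.101.96.0/19 (H0) depth=19
  + 29.4.0.0/16 (H3) depth=16
  lookup 154.96.243.23: bits 1 walk d0:H0→d1:- -> H0
  lookup 71.96.0.3: bits 0100011101100 walk d0:H0→d1:-→d2:-→d3:-→d4:-→d5:-→d6:-→d7:-→d8:-→d9:-→d10:-→d11:-→d12:H3→d13:- -> H3
  + 71.101.0.0/16 (H4) depth=16
  + 71.101.96.0/20 (H4) depth=20
  + 71.101.0.0/16 (H3) depth=16
  lookup 71.96.0.59: bits 0100011101100 walk d0:H0→d1:-→d2:-→d3:-→d4:-→d5:-→d6:-→d7:-→d8:-→d9:-→d10:-→d11:-→d12:H3→d13:- -> H3
  lookup 208.108.0.0: bits 1101000001101100 walk d0:H0→d1:-→d2:-→d3:-→d4:-→d5:-→d6:-→d7:-→d8:-→d9:-→d10:-→d11:-→d12:-→d13:-→d14:-→d15:-→d16:H2 -> H2
  del 71.101.96.0/20 (clear depth 20)
  del 29.4.0.0/16 (clear depth 16)
  + 71.101.98.112/31 (H1) depth=31

== LOOKUPS ==
["H3","H3","H3","H0","H0","H0","H2","H3","H3","H2","H3","H0","H3","H3","H2"]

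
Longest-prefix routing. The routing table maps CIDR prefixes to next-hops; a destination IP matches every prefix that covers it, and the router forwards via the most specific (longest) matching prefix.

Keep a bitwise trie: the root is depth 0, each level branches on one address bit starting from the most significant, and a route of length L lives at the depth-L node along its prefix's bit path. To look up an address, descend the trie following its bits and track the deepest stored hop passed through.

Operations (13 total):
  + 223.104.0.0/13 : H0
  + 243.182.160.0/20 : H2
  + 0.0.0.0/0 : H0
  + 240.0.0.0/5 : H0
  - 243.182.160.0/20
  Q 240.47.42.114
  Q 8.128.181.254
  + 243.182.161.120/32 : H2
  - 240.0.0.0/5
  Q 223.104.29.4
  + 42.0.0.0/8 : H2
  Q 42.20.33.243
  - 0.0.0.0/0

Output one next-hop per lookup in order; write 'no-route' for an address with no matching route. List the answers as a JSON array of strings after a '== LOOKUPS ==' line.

Process each operation:
  + 223.104.0.0/13 (H0) depth=13
  + 243.182.160.0/20 (H2) depth=20
  + 0.0.0.0/0 (H0) depth=0
  + 240.0.0.0/5 (H0) depth=5
  - 243.182.160.0/20 clear@20
  lookup 240.47.42.114: bits 111100 walk d0:H0→d1:-→d2:-→d3:-→d4:-→d5:H0→d6:- -> H0
  lookup 8.128.181.254: bits ε walk d0:H0 -> H0
  + 243.182.161.120/32 (H2) depth=32
  - 240.0.0.0/5 clear@5
  lookup 223.104.29.4: bits 1101111101101 walk d0:H0→d1:-→d2:-→d3:-→d4:-→d5:-→d6:-→d7:-→d8:-→d9:-→d10:-→d11:-→d12:-→d13:H0 -> H0
  + 42.0.0.0/8 (H2) depth=8
  lookup 42.20.33.243: bits 00101010 walk d0:H0→d1:-→d2:-→d3:-→d4:-→d5:-→d6:-→d7:-→d8:H2 -> H2
  - 0.0.0.0/0 clear@0

== LOOKUPS ==
["H0","H0","H0","H2"]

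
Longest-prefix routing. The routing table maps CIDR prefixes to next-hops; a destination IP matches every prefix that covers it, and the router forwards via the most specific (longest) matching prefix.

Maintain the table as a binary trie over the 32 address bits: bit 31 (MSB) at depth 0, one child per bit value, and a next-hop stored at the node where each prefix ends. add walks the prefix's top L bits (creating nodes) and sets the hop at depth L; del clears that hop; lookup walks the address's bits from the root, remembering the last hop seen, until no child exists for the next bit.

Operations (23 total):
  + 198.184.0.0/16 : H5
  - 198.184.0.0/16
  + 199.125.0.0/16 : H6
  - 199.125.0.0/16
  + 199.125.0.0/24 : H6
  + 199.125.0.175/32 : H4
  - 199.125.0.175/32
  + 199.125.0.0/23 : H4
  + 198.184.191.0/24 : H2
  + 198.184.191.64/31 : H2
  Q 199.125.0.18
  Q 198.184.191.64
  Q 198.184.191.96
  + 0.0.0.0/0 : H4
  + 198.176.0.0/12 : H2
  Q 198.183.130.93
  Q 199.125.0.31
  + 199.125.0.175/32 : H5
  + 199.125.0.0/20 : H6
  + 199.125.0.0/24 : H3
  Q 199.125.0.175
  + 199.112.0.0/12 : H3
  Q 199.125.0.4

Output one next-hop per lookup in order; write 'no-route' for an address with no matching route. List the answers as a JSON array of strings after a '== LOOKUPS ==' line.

Process each operation:
  + 198.184.0.0/16 (H5) depth=16
  - 198.184.0.0/16 clear@16
  + 199.125.0.0/16 (H6) depth=16
  - 199.125.0.0/16 clear@16
  + 199.125.0.0/24 (H6) depth=24
  + 199.125.0.175/32 (H4) depth=32
  - 199.125.0.175/32 clear@32
  + 199.125.0.0/23 (H4) depth=23
  + 198.184.191.0/24 (H2) depth=24
  + 198.184.191.64/31 (H2) depth=31
  ? 199.125.0.18  path d0:-→d1:-→d2:-→d3:-→d4:-→d5:-→d6:-→d7:-→d8:-→d9:-→d10:-→d11:-→d12:-→d13:-→d14:-→d15:-→d16:-→d17:-→d18:-→d19:-→d20:-→d21:-→d22:-→d23:H4→d24:H6  best=H6
  ? 198.184.191.64  path d0:-→d1:-→d2:-→d3:-→d4:-→d5:-→d6:-→d7:-→d8:-→d9:-→d10:-→d11:-→d12:-→d13:-→d14:-→d15:-→d16:-→d17:-→d18:-→d19:-→d20:-→d21:-→d22:-→d23:-→d24:H2→d25:-→d26:-→d27:-→d28:-→d29:-→d30:-→d31:H2  best=H2
  ? 198.184.191.96  path d0:-→d1:-→d2:-→d3:-→d4:-→d5:-→d6:-→d7:-→d8:-→d9:-→d10:-→d11:-→d12:-→d13:-→d14:-→d15:-→d16:-→d17:-→d18:-→d19:-→d20:-→d21:-→d22:-→d23:-→d24:H2→d25:-→d26:-  best=H2
  + 0.0.0.0/0 (H4) depth=0
  + 198.176.0.0/12 (H2) depth=12
  ? 198.183.130.93  path d0:H4→d1:-→d2:-→d3:-→d4:-→d5:-→d6:-→d7:-→d8:-→d9:-→d10:-→d11:-→d12:H2  best=H2
  ? 199.125.0.31  path d0:H4→d1:-→d2:-→d3:-→d4:-→d5:-→d6:-→d7:-→d8:-→d9:-→d10:-→d11:-→d12:-→d13:-→d14:-→d15:-→d16:-→d17:-→d18:-→d19:-→d20:-→d21:-→d22:-→d23:H4→d24:H6  best=H6
  + 199.125.0.175/32 (H5) depth=32
  + 199.125.0.0/20 (H6) depth=20
  + 199.125.0.0/24 (H3) depth=24
  ? 199.125.0.175  path d0:H4→d1:-→d2:-→d3:-→d4:-→d5:-→d6:-→d7:-→d8:-→d9:-→d10:-→d11:-→d12:-→d13:-→d14:-→d15:-→d16:-→d17:-→d18:-→d19:-→d20:H6→d21:-→d22:-→d23:H4→d24:H3→d25:-→d26:-→d27:-→d28:-→d29:-→d30:-→d31:-→d32:H5  best=H5
  + 199.112.0.0/12 (H3) depth=12
  ? 199.125.0.4  path d0:H4→d1:-→d2:-→d3:-→d4:-→d5:-→d6:-→d7:-→d8:-→d9:-→d10:-→d11:-→d12:H3→d13:-→d14:-→d15:-→d16:-→d17:-→d18:-→d19:-→d20:H6→d21:-→d22:-→d23:H4→d24:H3  best=H3

== LOOKUPS ==
["H6","H2","H2","H2","H6","H5","H3"]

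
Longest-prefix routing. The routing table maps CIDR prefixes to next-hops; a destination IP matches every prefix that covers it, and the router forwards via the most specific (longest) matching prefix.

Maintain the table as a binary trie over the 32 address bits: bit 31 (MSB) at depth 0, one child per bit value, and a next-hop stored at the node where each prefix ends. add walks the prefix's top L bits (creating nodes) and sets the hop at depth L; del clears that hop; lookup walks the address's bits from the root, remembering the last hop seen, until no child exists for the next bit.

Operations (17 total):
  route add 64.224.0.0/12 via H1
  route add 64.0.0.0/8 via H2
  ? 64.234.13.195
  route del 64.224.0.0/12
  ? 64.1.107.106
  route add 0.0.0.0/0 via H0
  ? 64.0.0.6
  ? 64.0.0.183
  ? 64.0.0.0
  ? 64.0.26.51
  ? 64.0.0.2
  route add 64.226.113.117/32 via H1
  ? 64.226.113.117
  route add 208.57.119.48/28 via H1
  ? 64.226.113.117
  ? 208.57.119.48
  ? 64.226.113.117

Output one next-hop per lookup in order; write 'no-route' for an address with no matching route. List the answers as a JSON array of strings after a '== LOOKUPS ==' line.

Process each operation:
  add 64.224.0.0/12 -> H1 at depth 12
  add 64.0.0.0/8 -> H2 at depth 8
  ? 64.234.13.195  path d0:-→d1:-→d2:-→d3:-→d4:-→d5:-→d6:-→d7:-→d8:H2→d9:-→d10:-→d11:-→d12:H1  best=H1
  - 64.224.0.0/12 clear@12
  ? 64.1.107.106  path d0:-→d1:-→d2:-→d3:-→d4:-→d5:-→d6:-→d7:-→d8:H2  best=H2
  add 0.0.0.0/0 -> H0 at depth 0
  ? 64.0.0.6  path d0:H0→d1:-→d2:-→d3:-→d4:-→d5:-→d6:-→d7:-→d8:H2  best=H2
  ? 64.0.0.183  path d0:H0→d1:-→d2:-→d3:-→d4:-→d5:-→d6:-→d7:-→d8:H2  best=H2
  ? 64.0.0.0  path d0:H0→d1:-→d2:-→d3:-→d4:-→d5:-→d6:-→d7:-→d8:H2  best=H2
  ? 64.0.26.51  path d0:H0→d1:-→d2:-→d3:-→d4:-→d5:-→d6:-→d7:-→d8:H2  best=H2
  ? 64.0.0.2  path d0:H0→d1:-→d2:-→d3:-→d4:-→d5:-→d6:-→d7:-→d8:H2  best=H2
  add 64.226.113.117/32 -> H1 at depth 32
  ? 64.226.113.117  path d0:H0→d1:-→d2:-→d3:-→d4:-→d5:-→d6:-→d7:-→d8:H2→d9:-→d10:-→d11:-→d12:-→d13:-→d14:-→d15:-→d16:-→d17:-→d18:-→d19:-→d20:-→d21:-→d22:-→d23:-→d24:-→d25:-→d26:-→d27:-→d28:-→d29:-→d30:-→d31:-→d32:H1  best=H1
  add 208.57.119.48/28 -> H1 at depth 28
  ? 64.226.113.117  path d0:H0→d1:-→d2:-→d3:-→d4:-→d5:-→d6:-→d7:-→d8:H2→d9:-→d10:-→d11:-→d12:-→d13:-→d14:-→d15:-→d16:-→d17:-→d18:-→d19:-→d20:-→d21:-→d22:-→d23:-→d24:-→d25:-→d26:-→d27:-→d28:-→d29:-→d30:-→d31:-→d32:H1  best=H1
  ? 208.57.119.48  path d0:H0→d1:-→d2:-→d3:-→d4:-→d5:-→d6:-→d7:-→d8:-→d9:-→d10:-→d11:-→d12:-→d13:-→d14:-→d15:-→d16:-→d17:-→d18:-→d19:-→d20:-→d21:-→d22:-→d23:-→d24:-→d25:-→d26:-→d27:-→d28:H1  best=H1
  ? 64.226.113.117  path d0:H0→d1:-→d2:-→d3:-→d4:-→d5:-→d6:-→d7:-→d8:H2→d9:-→d10:-→d11:-→d12:-→d13:-→d14:-→d15:-→d16:-→d17:-→d18:-→d19:-→d20:-→d21:-→d22:-→d23:-→d24:-→d25:-→d26:-→d27:-→d28:-→d29:-→d30:-→d31:-→d32:H1  best=H1

== LOOKUPS ==
["H1","H2","H2","H2","H2","H2","H2","H1","H1","H1","H1"]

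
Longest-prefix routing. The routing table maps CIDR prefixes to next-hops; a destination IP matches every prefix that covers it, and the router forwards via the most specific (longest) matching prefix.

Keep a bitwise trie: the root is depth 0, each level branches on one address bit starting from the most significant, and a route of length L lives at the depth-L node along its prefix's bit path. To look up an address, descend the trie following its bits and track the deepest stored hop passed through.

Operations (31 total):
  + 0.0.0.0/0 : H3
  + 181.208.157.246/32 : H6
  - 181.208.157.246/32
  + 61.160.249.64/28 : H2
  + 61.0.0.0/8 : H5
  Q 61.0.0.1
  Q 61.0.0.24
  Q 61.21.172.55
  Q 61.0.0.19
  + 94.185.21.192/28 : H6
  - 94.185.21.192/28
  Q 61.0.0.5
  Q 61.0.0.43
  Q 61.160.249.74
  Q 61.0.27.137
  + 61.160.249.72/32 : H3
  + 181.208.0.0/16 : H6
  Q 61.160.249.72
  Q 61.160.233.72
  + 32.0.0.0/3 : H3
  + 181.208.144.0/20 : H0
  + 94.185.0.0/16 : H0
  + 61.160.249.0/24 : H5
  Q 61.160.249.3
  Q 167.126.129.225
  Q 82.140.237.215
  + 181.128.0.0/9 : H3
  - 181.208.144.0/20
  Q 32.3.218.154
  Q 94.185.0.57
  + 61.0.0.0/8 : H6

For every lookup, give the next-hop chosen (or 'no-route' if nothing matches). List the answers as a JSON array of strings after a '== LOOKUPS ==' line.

Process each operation:
  + 0.0.0.0/0 (H3) depth=0
  + 181.208.157.246/32 (H6) depth=32
  del 181.208.157.246/32 (clear depth 32)
  + 61.160.249.64/28 (H2) depth=28
  + 61.0.0.0/8 (H5) depth=8
  Q 61.0.0.1: descend 00111101 ; hops seen [H3,H5] ; pick H5
  Q 61.0.0.24: descend 00111101 ; hops seen [H3,H5] ; pick H5
  Q 61.21.172.55: descend 00111101 ; hops seen [H3,H5] ; pick H5
  Q 61.0.0.19: descend 00111101 ; hops seen [H3,H5] ; pick H5
  + 94.185.21.192/28 (H6) depth=28
  del 94.185.21.192/28 (clear depth 28)
  Q 61.0.0.5: descend 00111101 ; hops seen [H3,H5] ; pick H5
  Q 61.0.0.43: descend 00111101 ; hops seen [H3,H5] ; pick H5
  Q 61.160.249.74: descend 0011110110100000111110010100 ; hops seen [H3,H5,H2] ; pick H2
  Q 61.0.27.137: descend 00111101 ; hops seen [H3,H5] ; pick H5
  + 61.160.249.72/32 (H3) depth=32
  + 181.208.0.0/16 (H6) depth=16
  Q 61.160.249.72: descend 00111101101000001111100101001000 ; hops seen [H3,H5,H2,H3] ; pick H3
  Q 61.160.233.72: descend 0011110110100000111 ; hops seen [H3,H5] ; pick H5
  + 32.0.0.0/3 (H3) depth=3
  + 181.208.144.0/20 (H0) depth=20
  + 94.185.0.0/16 (H0) depth=16
  + 61.160.249.0/24 (H5) depth=24
  Q 61.160.249.3: descend 0011110110100000111110010 ; hops seen [H3,H3,H5,H5] ; pick H5
  Q 167.126.129.225: descend 101 ; hops seen [H3] ; pick H3
  Q 82.140.237.215: descend 0101 ; hops seen [H3] ; pick H3
  + 181.128.0.0/9 (H3) depth=9
  del 181.208.144.0/20 (clear depth 20)
  Q 32.3.218.154: descend 001 ; hops seen [H3,H3] ; pick H3
  Q 94.185.0.57: descend 0101111010111001000 ; hops seen [H3,H0] ; pick H0
  + 61.0.0.0/8 (H6) depth=8

== LOOKUPS ==
["H5","H5","H5","H5","H5","H5","H2","H5","H3","H5","H5","H3","H3","H3","H0"]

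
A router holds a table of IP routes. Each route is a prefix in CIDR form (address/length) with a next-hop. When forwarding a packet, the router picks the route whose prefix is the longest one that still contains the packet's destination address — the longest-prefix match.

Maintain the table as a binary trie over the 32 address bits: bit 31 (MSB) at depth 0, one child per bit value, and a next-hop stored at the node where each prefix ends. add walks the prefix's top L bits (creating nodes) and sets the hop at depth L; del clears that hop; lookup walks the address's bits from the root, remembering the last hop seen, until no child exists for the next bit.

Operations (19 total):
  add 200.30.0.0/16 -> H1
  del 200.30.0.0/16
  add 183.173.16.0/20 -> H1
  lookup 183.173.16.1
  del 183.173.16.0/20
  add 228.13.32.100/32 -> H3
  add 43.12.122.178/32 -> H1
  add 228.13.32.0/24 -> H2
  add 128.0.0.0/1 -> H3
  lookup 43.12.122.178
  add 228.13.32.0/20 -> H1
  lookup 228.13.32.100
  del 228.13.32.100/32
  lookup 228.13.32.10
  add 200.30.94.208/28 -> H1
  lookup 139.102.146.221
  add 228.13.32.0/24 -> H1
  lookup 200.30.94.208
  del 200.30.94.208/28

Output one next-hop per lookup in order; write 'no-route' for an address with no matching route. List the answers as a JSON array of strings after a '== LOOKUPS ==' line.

Process each operation:
  + 200.30.0.0/16 (H1) depth=16
  - 200.30.0.0/16 clear@16
  + 183.173.16.0/20 (H1) depth=20
  ? 183.173.16.1  path d0:-→d1:-→d2:-→d3:-→d4:-→d5:-→d6:-→d7:-→d8:-→d9:-→d10:-→d11:-→d12:-→d13:-→d14:-→d15:-→d16:-→d17:-→d18:-→d19:-→d20:H1  best=H1
  - 183.173.16.0/20 clear@20
  + 228.13.32.100/32 (H3) depth=32
  + 43.12.122.178/32 (H1) depth=32
  + 228.13.32.0/24 (H2) depth=24
  + 128.0.0.0/1 (H3) depth=1
  ? 43.12.122.178  path d0:-→d1:-→d2:-→d3:-→d4:-→d5:-→d6:-→d7:-→d8:-→d9:-→d10:-→d11:-→d12:-→d13:-→d14:-→d15:-→d16:-→d17:-→d18:-→d19:-→d20:-→d21:-→d22:-→d23:-→d24:-→d25:-→d26:-→d27:-→d28:-→d29:-→d30:-→d31:-→d32:H1  best=H1
  + 228.13.32.0/20 (H1) depth=20
  ? 228.13.32.100  path d0:-→d1:H3→d2:-→d3:-→d4:-→d5:-→d6:-→d7:-→d8:-→d9:-→d10:-→d11:-→d12:-→d13:-→d14:-→d15:-→d16:-→d17:-→d18:-→d19:-→d20:H1→d21:-→d22:-→d23:-→d24:H2→d25:-→d26:-→d27:-→d28:-→d29:-→d30:-→d31:-→d32:H3  best=H3
  - 228.13.32.100/32 clear@32
  ? 228.13.32.10  path d0:-→d1:H3→d2:-→d3:-→d4:-→d5:-→d6:-→d7:-→d8:-→d9:-→d10:-→d11:-→d12:-→d13:-→d14:-→d15:-→d16:-→d17:-→d18:-→d19:-→d20:H1→d21:-→d22:-→d23:-→d24:H2→d25:-  best=H2
  + 200.30.94.208/28 (H1) depth=28
  ? 139.102.146.221  path d0:-→d1:H3→d2:-  best=H3
  + 228.13.32.0/24 (H1) depth=24
  ? 200.30.94.208  path d0:-→d1:H3→d2:-→d3:-→d4:-→d5:-→d6:-→d7:-→d8:-→d9:-→d10:-→d11:-→d12:-→d13:-→d14:-→d15:-→d16:-→d17:-→d18:-→d19:-→d20:-→d21:-→d22:-→d23:-→d24:-→d25:-→d26:-→d27:-→d28:H1  best=H1
  - 200.30.94.208/28 clear@28

== LOOKUPS ==
["H1","H1","H3","H2","H3","H1"]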